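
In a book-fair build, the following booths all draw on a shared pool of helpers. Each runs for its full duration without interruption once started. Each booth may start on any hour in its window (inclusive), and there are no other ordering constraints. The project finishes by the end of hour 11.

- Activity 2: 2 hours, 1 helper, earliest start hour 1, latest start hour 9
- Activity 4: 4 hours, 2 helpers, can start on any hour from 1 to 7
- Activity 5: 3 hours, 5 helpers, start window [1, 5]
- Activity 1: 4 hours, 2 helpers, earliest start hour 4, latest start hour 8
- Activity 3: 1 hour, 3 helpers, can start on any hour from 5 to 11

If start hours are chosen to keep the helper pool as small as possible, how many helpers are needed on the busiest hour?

Early-start (Activity 2@1, Activity 4@1, Activity 5@1, Activity 1@4, Activity 3@5) gives peak 8: h1:8  h2:8  h3:7  h4:4  h5:5  h6:2  h7:2  h8:0  h9:0  h10:0  h11:0.
Shift Activity 5→5, Activity 1→8, Activity 3→8.
Schedule Activity 2@1, Activity 4@1, Activity 5@5, Activity 1@8, Activity 3@8: h1:3  h2:3  h3:2  h4:2  h5:5  h6:5  h7:5  h8:5  h9:2  h10:2  h11:2 — peak 5.

5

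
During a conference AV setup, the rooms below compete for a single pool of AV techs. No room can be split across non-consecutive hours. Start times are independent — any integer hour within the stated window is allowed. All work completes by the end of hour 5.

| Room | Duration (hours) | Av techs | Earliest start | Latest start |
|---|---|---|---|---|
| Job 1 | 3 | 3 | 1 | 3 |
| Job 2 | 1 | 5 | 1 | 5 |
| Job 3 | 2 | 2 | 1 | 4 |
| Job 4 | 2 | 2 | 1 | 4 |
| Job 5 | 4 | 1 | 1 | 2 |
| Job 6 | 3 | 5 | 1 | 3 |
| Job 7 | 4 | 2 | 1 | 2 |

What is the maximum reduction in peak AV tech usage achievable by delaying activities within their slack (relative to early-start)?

9

Early-start peak: h1:20  h2:15  h3:11  h4:3  h5:0 ⇒ 20.
Leveled (Job 1@1, Job 2@1, Job 3@1, Job 4@4, Job 5@1, Job 6@3, Job 7@2): h1:11  h2:8  h3:11  h4:10  h5:9 ⇒ 11.
Reduction 20 − 11 = 9.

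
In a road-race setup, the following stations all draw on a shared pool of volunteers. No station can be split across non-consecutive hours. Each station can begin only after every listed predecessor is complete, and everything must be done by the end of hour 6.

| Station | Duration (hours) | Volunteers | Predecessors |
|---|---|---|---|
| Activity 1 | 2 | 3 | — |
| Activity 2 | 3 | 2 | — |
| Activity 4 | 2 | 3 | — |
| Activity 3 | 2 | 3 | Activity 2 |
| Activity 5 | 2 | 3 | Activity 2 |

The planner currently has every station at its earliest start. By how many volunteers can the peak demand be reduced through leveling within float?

Early-start peak: h1:8  h2:8  h3:2  h4:6  h5:6  h6:0 ⇒ 8.
Leveled (Activity 1@1, Activity 2@1, Activity 4@3, Activity 3@4, Activity 5@5): h1:5  h2:5  h3:5  h4:6  h5:6  h6:3 ⇒ 6.
Reduction 8 − 6 = 2.

2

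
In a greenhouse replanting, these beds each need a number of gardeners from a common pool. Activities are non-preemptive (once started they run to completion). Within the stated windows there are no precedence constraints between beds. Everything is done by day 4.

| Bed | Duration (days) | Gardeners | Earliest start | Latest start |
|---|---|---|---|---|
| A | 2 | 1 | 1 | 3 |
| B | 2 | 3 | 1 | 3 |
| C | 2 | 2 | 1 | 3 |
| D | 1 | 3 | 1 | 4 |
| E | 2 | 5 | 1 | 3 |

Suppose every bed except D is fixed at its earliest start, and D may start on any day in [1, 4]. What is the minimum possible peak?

D@1: d1:14  d2:11  d3:0  d4:0 → peak 14
D@2: d1:11  d2:14  d3:0  d4:0 → peak 14
D@3: d1:11  d2:11  d3:3  d4:0 → peak 11
D@4: d1:11  d2:11  d3:0  d4:3 → peak 11
Best is D@3, peak 11.

11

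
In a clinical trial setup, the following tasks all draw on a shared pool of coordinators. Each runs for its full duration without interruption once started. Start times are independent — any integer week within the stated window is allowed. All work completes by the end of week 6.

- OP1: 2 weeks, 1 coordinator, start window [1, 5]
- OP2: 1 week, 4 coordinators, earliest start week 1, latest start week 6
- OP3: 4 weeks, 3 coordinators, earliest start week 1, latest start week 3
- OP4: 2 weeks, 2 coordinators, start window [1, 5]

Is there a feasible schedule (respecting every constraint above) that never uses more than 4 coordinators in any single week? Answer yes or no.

no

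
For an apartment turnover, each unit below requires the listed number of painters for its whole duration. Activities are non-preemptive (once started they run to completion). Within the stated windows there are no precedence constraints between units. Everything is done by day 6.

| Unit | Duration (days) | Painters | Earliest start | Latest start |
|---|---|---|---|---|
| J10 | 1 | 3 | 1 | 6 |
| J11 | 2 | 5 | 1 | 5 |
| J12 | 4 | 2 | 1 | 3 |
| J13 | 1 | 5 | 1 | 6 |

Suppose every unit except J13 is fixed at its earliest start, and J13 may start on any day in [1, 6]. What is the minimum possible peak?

10

J13@1: d1:15  d2:7  d3:2  d4:2  d5:0  d6:0 → peak 15
J13@2: d1:10  d2:12  d3:2  d4:2  d5:0  d6:0 → peak 12
J13@3: d1:10  d2:7  d3:7  d4:2  d5:0  d6:0 → peak 10
J13@4: d1:10  d2:7  d3:2  d4:7  d5:0  d6:0 → peak 10
J13@5: d1:10  d2:7  d3:2  d4:2  d5:5  d6:0 → peak 10
J13@6: d1:10  d2:7  d3:2  d4:2  d5:0  d6:5 → peak 10
Best is J13@3, peak 10.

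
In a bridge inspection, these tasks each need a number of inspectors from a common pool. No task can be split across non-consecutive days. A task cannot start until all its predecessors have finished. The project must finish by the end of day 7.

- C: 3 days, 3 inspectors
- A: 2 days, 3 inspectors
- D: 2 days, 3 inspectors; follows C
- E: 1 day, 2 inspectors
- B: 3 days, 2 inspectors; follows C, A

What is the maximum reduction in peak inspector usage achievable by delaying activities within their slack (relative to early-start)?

Early-start peak: d1:8  d2:6  d3:3  d4:5  d5:5  d6:2  d7:0 ⇒ 8.
Leveled (C@1, A@1, D@4, E@3, B@4): d1:6  d2:6  d3:5  d4:5  d5:5  d6:2  d7:0 ⇒ 6.
Reduction 8 − 6 = 2.

2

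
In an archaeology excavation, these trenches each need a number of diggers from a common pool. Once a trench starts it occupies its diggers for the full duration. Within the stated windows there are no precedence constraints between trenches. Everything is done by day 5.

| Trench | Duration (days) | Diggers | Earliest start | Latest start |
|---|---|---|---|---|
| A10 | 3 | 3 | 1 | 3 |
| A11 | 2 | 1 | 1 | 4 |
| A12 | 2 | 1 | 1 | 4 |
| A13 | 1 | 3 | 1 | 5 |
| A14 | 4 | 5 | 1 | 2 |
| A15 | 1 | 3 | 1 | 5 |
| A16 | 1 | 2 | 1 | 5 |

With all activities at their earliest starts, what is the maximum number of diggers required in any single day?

18

Early-start schedule: A10@1, A11@1, A12@1, A13@1, A14@1, A15@1, A16@1.
Load per day: day 1: 18, day 2: 10, day 3: 8, day 4: 5, day 5: 0.
Peak is 18.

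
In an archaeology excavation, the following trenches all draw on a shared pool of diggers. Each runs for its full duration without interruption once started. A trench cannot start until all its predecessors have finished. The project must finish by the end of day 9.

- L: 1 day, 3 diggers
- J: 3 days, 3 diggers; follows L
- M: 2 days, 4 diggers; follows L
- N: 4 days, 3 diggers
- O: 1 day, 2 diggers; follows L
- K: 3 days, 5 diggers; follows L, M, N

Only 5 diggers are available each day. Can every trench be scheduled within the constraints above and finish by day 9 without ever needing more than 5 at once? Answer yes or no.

Total digger-days = 49; over 9 days the average is 49/9 > 5, so some day must exceed 5.

no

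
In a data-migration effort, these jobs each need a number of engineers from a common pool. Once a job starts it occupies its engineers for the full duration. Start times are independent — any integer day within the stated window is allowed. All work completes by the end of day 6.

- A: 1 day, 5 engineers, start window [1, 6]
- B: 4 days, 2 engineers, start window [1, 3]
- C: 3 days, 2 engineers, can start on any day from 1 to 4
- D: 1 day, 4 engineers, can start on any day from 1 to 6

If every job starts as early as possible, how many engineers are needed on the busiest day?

13

Early-start schedule: A@1, B@1, C@1, D@1.
Load per day: day 1: 13, day 2: 4, day 3: 4, day 4: 2, day 5: 0, day 6: 0.
Peak is 13.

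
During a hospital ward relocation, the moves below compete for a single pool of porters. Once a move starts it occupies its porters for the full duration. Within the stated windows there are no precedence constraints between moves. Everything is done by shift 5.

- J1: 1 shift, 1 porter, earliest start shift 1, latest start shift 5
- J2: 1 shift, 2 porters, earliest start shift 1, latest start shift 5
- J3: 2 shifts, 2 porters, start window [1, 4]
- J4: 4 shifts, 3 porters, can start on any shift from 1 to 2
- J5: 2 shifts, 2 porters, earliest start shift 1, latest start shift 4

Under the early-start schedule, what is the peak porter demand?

Early-start schedule: J1@1, J2@1, J3@1, J4@1, J5@1.
Load per shift: shift 1: 10, shift 2: 7, shift 3: 3, shift 4: 3, shift 5: 0.
Peak is 10.

10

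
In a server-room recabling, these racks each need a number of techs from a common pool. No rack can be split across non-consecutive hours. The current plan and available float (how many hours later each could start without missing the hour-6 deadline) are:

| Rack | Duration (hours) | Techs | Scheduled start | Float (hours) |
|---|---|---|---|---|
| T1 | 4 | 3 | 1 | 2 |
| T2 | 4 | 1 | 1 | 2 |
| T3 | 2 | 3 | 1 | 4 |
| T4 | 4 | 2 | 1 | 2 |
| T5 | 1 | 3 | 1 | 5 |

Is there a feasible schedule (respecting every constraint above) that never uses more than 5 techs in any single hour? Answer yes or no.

no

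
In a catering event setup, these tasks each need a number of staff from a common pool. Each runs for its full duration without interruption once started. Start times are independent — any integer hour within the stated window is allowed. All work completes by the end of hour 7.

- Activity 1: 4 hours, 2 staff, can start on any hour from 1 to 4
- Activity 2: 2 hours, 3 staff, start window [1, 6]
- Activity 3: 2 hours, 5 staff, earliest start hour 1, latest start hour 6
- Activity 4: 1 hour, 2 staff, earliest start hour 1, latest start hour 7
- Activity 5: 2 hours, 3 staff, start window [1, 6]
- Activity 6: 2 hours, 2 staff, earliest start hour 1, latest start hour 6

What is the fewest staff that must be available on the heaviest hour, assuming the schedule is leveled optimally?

7

Early-start (Activity 1@1, Activity 2@1, Activity 3@1, Activity 4@1, Activity 5@1, Activity 6@1) gives peak 17: h1:17  h2:15  h3:2  h4:2  h5:0  h6:0  h7:0.
Shift Activity 3→3, Activity 5→5, Activity 6→5.
Schedule Activity 1@1, Activity 2@1, Activity 3@3, Activity 4@1, Activity 5@5, Activity 6@5: h1:7  h2:5  h3:7  h4:7  h5:5  h6:5  h7:0 — peak 7.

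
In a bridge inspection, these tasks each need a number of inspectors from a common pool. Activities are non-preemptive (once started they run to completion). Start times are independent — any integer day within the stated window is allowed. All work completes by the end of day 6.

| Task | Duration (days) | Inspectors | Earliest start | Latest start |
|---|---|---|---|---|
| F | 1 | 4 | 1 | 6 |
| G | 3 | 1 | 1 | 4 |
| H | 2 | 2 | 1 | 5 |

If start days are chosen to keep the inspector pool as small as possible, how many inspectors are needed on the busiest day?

4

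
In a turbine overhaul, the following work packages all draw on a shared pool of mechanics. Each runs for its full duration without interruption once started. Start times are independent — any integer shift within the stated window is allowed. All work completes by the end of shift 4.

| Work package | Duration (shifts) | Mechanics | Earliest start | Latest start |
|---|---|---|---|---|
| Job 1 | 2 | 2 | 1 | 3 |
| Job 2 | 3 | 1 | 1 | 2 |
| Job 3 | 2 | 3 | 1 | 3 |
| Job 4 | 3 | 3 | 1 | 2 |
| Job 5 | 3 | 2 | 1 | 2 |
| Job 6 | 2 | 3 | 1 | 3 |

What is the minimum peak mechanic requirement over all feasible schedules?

Early-start (Job 1@1, Job 2@1, Job 3@1, Job 4@1, Job 5@1, Job 6@1) gives peak 14: s1:14  s2:14  s3:6  s4:0.
Shift Job 6→3.
Schedule Job 1@1, Job 2@1, Job 3@1, Job 4@1, Job 5@1, Job 6@3: s1:11  s2:11  s3:9  s4:3 — peak 11.

11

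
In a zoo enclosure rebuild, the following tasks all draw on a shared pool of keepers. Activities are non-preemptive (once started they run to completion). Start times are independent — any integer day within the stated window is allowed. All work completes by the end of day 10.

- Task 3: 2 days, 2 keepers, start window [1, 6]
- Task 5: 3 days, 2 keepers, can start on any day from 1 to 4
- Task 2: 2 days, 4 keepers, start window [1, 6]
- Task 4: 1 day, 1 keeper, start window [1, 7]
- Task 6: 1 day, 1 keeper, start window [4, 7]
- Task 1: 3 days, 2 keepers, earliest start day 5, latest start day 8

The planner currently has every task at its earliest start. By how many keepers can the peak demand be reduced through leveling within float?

5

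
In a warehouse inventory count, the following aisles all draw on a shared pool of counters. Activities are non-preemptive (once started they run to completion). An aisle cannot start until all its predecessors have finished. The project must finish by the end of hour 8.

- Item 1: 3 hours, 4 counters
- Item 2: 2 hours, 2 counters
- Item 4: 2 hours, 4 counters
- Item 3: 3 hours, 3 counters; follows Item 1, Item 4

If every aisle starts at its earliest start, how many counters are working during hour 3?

At early start, hour 3 has: Item 1.
Demand: 4 = 4.

4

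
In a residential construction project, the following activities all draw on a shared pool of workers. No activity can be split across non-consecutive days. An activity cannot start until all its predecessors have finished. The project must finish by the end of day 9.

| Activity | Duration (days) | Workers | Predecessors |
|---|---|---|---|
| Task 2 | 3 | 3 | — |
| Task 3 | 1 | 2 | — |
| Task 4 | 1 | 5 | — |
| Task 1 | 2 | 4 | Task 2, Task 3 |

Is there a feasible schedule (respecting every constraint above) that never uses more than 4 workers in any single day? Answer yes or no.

no

The minimum achievable peak is 5; 4 < 5, so no feasible schedule stays within the cap.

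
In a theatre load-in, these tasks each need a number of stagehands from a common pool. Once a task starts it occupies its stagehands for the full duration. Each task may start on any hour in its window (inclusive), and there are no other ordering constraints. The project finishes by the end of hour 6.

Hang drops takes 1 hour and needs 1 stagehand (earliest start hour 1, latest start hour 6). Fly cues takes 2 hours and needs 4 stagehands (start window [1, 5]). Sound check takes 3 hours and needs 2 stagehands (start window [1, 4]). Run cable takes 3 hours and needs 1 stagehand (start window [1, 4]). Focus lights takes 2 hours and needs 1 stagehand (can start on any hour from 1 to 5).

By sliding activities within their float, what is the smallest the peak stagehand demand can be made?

Early-start (Hang drops@1, Fly cues@1, Sound check@1, Run cable@1, Focus lights@1) gives peak 9: h1:9  h2:8  h3:3  h4:0  h5:0  h6:0.
Shift Fly cues→2, Sound check→4, Run cable→4, Focus lights→4.
Schedule Hang drops@1, Fly cues@2, Sound check@4, Run cable@4, Focus lights@4: h1:1  h2:4  h3:4  h4:4  h5:4  h6:3 — peak 4.
Total stagehand-hours = 20 over 6 hours ⇒ peak ≥ ⌈20/6⌉ = 4, so 4 is optimal.

4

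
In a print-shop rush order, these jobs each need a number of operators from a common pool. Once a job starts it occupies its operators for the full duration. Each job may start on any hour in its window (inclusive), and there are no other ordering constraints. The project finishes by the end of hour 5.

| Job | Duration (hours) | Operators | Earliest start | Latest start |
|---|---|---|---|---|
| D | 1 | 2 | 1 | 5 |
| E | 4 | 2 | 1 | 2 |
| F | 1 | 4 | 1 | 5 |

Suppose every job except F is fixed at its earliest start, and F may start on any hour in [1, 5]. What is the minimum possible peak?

4

F@1: h1:8  h2:2  h3:2  h4:2  h5:0 → peak 8
F@2: h1:4  h2:6  h3:2  h4:2  h5:0 → peak 6
F@3: h1:4  h2:2  h3:6  h4:2  h5:0 → peak 6
F@4: h1:4  h2:2  h3:2  h4:6  h5:0 → peak 6
F@5: h1:4  h2:2  h3:2  h4:2  h5:4 → peak 4
Best is F@5, peak 4.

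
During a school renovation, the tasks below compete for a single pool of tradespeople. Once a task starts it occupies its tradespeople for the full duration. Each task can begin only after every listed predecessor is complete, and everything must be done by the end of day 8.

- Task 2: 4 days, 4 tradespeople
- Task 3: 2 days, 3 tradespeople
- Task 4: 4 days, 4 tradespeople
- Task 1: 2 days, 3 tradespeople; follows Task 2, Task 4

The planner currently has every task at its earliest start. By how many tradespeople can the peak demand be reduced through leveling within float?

3

Early-start peak: d1:11  d2:11  d3:8  d4:8  d5:3  d6:3  d7:0  d8:0 ⇒ 11.
Leveled (Task 2@1, Task 3@1, Task 4@3, Task 1@7): d1:7  d2:7  d3:8  d4:8  d5:4  d6:4  d7:3  d8:3 ⇒ 8.
Reduction 11 − 8 = 3.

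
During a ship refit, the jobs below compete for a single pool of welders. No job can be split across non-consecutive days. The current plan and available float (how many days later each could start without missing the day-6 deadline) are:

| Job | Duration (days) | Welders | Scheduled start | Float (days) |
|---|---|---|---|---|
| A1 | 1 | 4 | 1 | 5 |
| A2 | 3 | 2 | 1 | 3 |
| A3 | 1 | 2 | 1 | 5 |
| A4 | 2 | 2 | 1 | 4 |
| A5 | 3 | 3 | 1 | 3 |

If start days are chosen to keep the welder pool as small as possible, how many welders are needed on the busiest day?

Early-start (A1@1, A2@1, A3@1, A4@1, A5@1) gives peak 13: d1:13  d2:7  d3:5  d4:0  d5:0  d6:0.
Shift A2→2, A3→2, A4→5, A5→3.
Schedule A1@1, A2@2, A3@2, A4@5, A5@3: d1:4  d2:4  d3:5  d4:5  d5:5  d6:2 — peak 5.
Total welder-days = 25 over 6 days ⇒ peak ≥ ⌈25/6⌉ = 5, so 5 is optimal.

5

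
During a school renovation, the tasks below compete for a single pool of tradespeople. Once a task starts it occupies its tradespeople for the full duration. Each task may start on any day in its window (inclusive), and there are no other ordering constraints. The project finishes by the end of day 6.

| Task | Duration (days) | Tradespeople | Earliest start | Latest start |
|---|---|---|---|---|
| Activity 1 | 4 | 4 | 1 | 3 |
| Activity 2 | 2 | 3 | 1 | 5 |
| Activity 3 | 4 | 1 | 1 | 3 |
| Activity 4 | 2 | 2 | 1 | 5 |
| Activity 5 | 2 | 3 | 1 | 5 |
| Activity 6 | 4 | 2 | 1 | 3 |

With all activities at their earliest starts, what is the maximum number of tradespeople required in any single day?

15

Early-start schedule: Activity 1@1, Activity 2@1, Activity 3@1, Activity 4@1, Activity 5@1, Activity 6@1.
Load per day: day 1: 15, day 2: 15, day 3: 7, day 4: 7, day 5: 0, day 6: 0.
Peak is 15.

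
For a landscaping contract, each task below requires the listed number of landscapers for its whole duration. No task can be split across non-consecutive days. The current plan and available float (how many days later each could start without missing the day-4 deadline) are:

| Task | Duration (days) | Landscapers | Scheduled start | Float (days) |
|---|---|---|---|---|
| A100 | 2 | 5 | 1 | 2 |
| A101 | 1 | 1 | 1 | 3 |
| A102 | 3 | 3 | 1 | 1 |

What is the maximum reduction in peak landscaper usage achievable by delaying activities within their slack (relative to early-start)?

Early-start peak: d1:9  d2:8  d3:3  d4:0 ⇒ 9.
Leveled (A100@1, A101@1, A102@2): d1:6  d2:8  d3:3  d4:3 ⇒ 8.
Reduction 9 − 8 = 1.

1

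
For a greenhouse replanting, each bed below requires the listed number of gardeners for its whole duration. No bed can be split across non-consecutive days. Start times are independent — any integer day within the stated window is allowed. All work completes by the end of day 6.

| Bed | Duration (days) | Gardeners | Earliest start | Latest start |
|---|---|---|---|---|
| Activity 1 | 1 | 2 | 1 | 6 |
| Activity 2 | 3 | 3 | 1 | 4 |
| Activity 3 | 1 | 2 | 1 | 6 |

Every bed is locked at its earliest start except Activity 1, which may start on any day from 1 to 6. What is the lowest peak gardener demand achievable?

5

Activity 1@1: d1:7  d2:3  d3:3  d4:0  d5:0  d6:0 → peak 7
Activity 1@2: d1:5  d2:5  d3:3  d4:0  d5:0  d6:0 → peak 5
Activity 1@3: d1:5  d2:3  d3:5  d4:0  d5:0  d6:0 → peak 5
Activity 1@4: d1:5  d2:3  d3:3  d4:2  d5:0  d6:0 → peak 5
Activity 1@5: d1:5  d2:3  d3:3  d4:0  d5:2  d6:0 → peak 5
Activity 1@6: d1:5  d2:3  d3:3  d4:0  d5:0  d6:2 → peak 5
Best is Activity 1@2, peak 5.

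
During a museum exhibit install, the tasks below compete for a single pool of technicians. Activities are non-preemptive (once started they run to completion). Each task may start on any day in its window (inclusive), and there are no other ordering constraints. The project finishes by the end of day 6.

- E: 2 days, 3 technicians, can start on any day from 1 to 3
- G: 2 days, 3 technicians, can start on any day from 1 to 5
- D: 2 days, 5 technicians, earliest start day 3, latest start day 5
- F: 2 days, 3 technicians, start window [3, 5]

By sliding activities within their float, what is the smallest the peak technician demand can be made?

6

Early-start (E@1, G@1, D@3, F@3) gives peak 8: d1:6  d2:6  d3:8  d4:8  d5:0  d6:0.
Shift F→5.
Schedule E@1, G@1, D@3, F@5: d1:6  d2:6  d3:5  d4:5  d5:3  d6:3 — peak 6.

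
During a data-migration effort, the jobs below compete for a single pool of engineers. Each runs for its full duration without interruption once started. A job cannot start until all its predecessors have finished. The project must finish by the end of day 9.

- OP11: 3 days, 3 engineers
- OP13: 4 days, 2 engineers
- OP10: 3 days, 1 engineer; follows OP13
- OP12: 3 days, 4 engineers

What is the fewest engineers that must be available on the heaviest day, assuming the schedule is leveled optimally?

Early-start (OP11@1, OP13@1, OP10@5, OP12@1) gives peak 9: d1:9  d2:9  d3:9  d4:2  d5:1  d6:1  d7:1  d8:0  d9:0.
Shift OP12→5.
Schedule OP11@1, OP13@1, OP10@5, OP12@5: d1:5  d2:5  d3:5  d4:2  d5:5  d6:5  d7:5  d8:0  d9:0 — peak 5.

5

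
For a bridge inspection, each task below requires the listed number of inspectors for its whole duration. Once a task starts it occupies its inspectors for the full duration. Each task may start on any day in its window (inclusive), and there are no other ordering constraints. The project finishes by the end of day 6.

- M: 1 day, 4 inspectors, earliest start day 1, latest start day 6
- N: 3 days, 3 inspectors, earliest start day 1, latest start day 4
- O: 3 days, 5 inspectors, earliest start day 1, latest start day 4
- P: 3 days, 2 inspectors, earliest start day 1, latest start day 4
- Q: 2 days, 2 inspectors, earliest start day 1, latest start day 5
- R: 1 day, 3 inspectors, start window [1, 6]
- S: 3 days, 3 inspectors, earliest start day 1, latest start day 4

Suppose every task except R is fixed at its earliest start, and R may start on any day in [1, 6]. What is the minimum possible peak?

R@1: d1:22  d2:15  d3:13  d4:0  d5:0  d6:0 → peak 22
R@2: d1:19  d2:18  d3:13  d4:0  d5:0  d6:0 → peak 19
R@3: d1:19  d2:15  d3:16  d4:0  d5:0  d6:0 → peak 19
R@4: d1:19  d2:15  d3:13  d4:3  d5:0  d6:0 → peak 19
R@5: d1:19  d2:15  d3:13  d4:0  d5:3  d6:0 → peak 19
R@6: d1:19  d2:15  d3:13  d4:0  d5:0  d6:3 → peak 19
Best is R@2, peak 19.

19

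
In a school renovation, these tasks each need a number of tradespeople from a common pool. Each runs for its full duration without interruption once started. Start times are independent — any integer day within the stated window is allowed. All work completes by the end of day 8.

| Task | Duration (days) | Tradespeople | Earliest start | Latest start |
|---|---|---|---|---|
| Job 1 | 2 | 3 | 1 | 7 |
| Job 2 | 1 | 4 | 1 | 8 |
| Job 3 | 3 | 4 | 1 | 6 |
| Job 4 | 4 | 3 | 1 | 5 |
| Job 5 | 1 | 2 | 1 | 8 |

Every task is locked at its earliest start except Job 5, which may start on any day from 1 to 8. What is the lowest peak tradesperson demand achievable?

14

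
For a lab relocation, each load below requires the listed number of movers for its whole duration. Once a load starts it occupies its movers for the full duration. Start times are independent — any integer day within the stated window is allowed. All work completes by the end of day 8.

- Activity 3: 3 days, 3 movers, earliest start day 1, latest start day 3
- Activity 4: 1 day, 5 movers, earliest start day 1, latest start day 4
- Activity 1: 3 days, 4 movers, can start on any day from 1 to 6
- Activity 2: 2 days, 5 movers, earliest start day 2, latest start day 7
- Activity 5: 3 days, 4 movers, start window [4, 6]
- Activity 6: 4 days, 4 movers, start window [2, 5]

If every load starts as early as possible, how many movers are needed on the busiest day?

Early-start schedule: Activity 3@1, Activity 4@1, Activity 1@1, Activity 2@2, Activity 5@4, Activity 6@2.
Load per day: day 1: 12, day 2: 16, day 3: 16, day 4: 8, day 5: 8, day 6: 4, day 7: 0, day 8: 0.
Peak is 16.

16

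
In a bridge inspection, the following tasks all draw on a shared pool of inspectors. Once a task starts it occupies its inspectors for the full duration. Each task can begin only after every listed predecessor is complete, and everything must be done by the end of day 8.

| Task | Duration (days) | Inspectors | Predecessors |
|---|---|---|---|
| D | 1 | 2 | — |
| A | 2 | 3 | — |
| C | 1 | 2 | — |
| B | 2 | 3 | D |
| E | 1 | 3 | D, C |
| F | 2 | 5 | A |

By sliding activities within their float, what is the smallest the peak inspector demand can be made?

5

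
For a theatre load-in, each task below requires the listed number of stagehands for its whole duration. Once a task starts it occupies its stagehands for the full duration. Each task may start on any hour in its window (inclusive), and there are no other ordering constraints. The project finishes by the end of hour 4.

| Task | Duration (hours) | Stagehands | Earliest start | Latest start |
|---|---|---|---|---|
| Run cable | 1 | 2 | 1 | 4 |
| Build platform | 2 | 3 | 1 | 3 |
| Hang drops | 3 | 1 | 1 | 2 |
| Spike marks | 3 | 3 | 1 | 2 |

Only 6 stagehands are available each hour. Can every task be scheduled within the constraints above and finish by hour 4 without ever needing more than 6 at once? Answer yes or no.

no

The minimum achievable peak is 7; 6 < 7, so no feasible schedule stays within the cap.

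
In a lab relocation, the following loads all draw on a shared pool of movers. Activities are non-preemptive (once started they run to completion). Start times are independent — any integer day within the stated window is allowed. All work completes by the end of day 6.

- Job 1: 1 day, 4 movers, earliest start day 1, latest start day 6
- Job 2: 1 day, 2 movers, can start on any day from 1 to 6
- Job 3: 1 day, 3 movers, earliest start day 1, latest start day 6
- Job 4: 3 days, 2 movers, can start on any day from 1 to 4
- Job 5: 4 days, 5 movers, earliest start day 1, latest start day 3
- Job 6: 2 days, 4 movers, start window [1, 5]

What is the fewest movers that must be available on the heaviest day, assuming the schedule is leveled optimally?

8

Early-start (Job 1@1, Job 2@1, Job 3@1, Job 4@1, Job 5@1, Job 6@1) gives peak 20: d1:20  d2:11  d3:7  d4:5  d5:0  d6:0.
Shift Job 2→2, Job 3→3, Job 4→4, Job 5→3.
Schedule Job 1@1, Job 2@2, Job 3@3, Job 4@4, Job 5@3, Job 6@1: d1:8  d2:6  d3:8  d4:7  d5:7  d6:7 — peak 8.
Total mover-days = 43 over 6 days ⇒ peak ≥ ⌈43/6⌉ = 8, so 8 is optimal.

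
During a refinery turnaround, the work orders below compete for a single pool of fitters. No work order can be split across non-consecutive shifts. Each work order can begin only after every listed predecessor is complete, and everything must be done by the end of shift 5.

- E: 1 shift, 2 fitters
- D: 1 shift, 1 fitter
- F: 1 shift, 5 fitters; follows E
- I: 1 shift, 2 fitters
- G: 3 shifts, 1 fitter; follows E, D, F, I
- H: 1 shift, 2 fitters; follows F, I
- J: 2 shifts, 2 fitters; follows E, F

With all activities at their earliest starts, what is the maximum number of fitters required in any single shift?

Early-start schedule: E@1, D@1, F@2, I@1, G@3, H@3, J@3.
Load per shift: shift 1: 5, shift 2: 5, shift 3: 5, shift 4: 3, shift 5: 1.
Peak is 5.

5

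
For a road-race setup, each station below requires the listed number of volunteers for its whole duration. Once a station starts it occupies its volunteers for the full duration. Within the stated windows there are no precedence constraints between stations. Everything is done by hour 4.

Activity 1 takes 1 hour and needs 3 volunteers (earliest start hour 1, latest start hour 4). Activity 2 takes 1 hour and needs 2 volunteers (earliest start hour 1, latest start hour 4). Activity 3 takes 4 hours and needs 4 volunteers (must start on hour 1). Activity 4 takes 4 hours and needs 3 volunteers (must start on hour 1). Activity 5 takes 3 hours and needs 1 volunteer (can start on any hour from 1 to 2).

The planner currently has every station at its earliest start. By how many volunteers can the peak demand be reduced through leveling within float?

Early-start peak: h1:13  h2:8  h3:8  h4:7 ⇒ 13.
Leveled (Activity 1@1, Activity 2@2, Activity 3@1, Activity 4@1, Activity 5@2): h1:10  h2:10  h3:8  h4:8 ⇒ 10.
Reduction 13 − 10 = 3.

3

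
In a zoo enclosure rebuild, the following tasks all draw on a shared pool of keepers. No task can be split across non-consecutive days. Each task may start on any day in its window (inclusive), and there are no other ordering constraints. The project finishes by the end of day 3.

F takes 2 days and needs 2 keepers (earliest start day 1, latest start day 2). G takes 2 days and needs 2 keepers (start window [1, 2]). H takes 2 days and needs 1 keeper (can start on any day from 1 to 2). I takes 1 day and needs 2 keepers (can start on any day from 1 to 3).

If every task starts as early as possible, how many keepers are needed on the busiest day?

7

Early-start schedule: F@1, G@1, H@1, I@1.
Load per day: day 1: 7, day 2: 5, day 3: 0.
Peak is 7.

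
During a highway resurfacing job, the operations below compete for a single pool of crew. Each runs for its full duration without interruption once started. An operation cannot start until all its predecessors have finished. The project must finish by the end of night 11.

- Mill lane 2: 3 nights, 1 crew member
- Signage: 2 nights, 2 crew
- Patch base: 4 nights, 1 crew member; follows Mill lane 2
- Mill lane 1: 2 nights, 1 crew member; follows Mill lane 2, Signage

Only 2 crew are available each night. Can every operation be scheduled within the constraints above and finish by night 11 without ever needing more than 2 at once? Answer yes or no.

yes

Schedule Mill lane 2@1, Signage@4, Patch base@6, Mill lane 1@6: n1:1  n2:1  n3:1  n4:2  n5:2  n6:2  n7:2  n8:1  n9:1  n10:0  n11:0 — peak 2 ≤ 2.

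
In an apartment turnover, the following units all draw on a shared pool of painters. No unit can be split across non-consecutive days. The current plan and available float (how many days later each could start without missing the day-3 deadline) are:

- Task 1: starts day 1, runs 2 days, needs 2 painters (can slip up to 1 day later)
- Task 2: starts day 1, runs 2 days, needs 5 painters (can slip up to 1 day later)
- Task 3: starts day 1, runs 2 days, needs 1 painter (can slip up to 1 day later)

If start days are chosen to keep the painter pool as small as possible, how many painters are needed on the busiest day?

8

Schedule Task 1@1, Task 2@1, Task 3@1: d1:8  d2:8  d3:0 — peak 8.
No arrangement of the 8 feasible schedules does better.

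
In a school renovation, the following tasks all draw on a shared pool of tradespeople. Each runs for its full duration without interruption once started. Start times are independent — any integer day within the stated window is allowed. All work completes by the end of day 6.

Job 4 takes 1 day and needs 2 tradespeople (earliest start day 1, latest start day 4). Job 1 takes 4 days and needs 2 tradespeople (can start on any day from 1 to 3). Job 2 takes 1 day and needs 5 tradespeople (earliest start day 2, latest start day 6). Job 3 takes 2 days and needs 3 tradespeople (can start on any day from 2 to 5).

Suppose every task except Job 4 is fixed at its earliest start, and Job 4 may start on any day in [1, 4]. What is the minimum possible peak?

10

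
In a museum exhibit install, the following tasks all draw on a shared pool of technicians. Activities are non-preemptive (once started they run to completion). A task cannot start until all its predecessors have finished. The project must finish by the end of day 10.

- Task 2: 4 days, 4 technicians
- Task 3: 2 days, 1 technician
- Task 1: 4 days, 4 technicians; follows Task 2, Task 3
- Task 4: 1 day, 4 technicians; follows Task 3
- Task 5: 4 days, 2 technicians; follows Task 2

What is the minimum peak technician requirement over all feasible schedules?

6

Early-start (Task 2@1, Task 3@1, Task 1@5, Task 4@3, Task 5@5) gives peak 8: d1:5  d2:5  d3:8  d4:4  d5:6  d6:6  d7:6  d8:6  d9:0  d10:0.
Shift Task 4→9.
Schedule Task 2@1, Task 3@1, Task 1@5, Task 4@9, Task 5@5: d1:5  d2:5  d3:4  d4:4  d5:6  d6:6  d7:6  d8:6  d9:4  d10:0 — peak 6.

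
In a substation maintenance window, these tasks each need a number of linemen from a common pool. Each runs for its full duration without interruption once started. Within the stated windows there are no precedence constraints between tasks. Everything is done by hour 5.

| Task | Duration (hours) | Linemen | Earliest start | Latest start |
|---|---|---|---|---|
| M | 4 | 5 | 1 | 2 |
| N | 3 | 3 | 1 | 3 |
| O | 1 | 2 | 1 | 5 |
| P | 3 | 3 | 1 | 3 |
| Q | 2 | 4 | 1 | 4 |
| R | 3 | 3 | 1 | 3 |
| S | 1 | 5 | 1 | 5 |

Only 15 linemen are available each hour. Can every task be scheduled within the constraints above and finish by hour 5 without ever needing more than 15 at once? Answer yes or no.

Schedule M@1, N@1, O@1, P@1, Q@4, R@2, S@5: h1:13  h2:14  h3:14  h4:12  h5:9 — peak 14 ≤ 15.

yes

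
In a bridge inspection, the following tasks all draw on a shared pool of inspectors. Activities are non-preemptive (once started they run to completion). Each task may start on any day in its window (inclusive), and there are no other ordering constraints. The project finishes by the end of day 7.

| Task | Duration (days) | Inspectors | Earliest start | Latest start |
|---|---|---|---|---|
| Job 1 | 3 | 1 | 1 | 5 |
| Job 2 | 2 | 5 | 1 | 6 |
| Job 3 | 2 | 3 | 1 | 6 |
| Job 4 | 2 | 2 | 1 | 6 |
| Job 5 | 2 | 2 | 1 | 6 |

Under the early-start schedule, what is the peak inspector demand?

Early-start schedule: Job 1@1, Job 2@1, Job 3@1, Job 4@1, Job 5@1.
Load per day: day 1: 13, day 2: 13, day 3: 1, day 4: 0, day 5: 0, day 6: 0, day 7: 0.
Peak is 13.

13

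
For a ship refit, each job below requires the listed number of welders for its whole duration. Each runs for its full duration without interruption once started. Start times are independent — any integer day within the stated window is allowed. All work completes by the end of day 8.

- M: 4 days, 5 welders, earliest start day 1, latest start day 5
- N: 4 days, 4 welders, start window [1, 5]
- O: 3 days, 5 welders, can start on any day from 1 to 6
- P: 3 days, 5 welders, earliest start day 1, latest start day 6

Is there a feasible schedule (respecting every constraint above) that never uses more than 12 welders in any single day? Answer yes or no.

Schedule M@1, N@1, O@5, P@5: d1:9  d2:9  d3:9  d4:9  d5:10  d6:10  d7:10  d8:0 — peak 10 ≤ 12.

yes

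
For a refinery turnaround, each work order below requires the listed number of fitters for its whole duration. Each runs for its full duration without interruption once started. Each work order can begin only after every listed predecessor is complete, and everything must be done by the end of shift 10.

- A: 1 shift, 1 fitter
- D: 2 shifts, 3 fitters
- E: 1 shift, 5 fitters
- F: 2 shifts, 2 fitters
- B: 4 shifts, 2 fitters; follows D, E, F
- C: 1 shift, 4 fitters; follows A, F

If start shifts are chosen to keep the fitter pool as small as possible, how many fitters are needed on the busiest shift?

Early-start (A@1, D@1, E@1, F@1, B@3, C@3) gives peak 11: s1:11  s2:5  s3:6  s4:2  s5:2  s6:2  s7:0  s8:0  s9:0  s10:0.
Shift E→3, F→4, B→6, C→10.
Schedule A@1, D@1, E@3, F@4, B@6, C@10: s1:4  s2:3  s3:5  s4:2  s5:2  s6:2  s7:2  s8:2  s9:2  s10:4 — peak 5.

5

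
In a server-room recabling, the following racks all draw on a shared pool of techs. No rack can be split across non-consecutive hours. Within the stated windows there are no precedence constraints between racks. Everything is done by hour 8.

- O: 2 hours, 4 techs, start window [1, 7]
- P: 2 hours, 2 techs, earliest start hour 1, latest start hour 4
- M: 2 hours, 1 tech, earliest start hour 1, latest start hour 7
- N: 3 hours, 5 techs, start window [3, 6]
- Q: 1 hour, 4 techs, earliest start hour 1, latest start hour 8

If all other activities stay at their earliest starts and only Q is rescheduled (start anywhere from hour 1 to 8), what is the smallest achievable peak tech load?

7

Q@1: h1:11  h2:7  h3:5  h4:5  h5:5  h6:0  h7:0  h8:0 → peak 11
Q@2: h1:7  h2:11  h3:5  h4:5  h5:5  h6:0  h7:0  h8:0 → peak 11
Q@3: h1:7  h2:7  h3:9  h4:5  h5:5  h6:0  h7:0  h8:0 → peak 9
Q@4: h1:7  h2:7  h3:5  h4:9  h5:5  h6:0  h7:0  h8:0 → peak 9
Q@5: h1:7  h2:7  h3:5  h4:5  h5:9  h6:0  h7:0  h8:0 → peak 9
Q@6: h1:7  h2:7  h3:5  h4:5  h5:5  h6:4  h7:0  h8:0 → peak 7
Q@7: h1:7  h2:7  h3:5  h4:5  h5:5  h6:0  h7:4  h8:0 → peak 7
Q@8: h1:7  h2:7  h3:5  h4:5  h5:5  h6:0  h7:0  h8:4 → peak 7
Best is Q@6, peak 7.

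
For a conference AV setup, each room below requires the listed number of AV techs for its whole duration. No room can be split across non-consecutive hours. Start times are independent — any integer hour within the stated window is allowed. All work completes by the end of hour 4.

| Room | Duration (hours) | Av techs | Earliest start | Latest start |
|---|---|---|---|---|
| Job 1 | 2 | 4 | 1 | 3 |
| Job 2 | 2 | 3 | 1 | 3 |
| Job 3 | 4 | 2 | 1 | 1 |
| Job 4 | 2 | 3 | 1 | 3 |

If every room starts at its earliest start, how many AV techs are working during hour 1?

12

At early start, hour 1 has: Job 1, Job 2, Job 3, Job 4.
Demand: 4 + 3 + 2 + 3 = 12.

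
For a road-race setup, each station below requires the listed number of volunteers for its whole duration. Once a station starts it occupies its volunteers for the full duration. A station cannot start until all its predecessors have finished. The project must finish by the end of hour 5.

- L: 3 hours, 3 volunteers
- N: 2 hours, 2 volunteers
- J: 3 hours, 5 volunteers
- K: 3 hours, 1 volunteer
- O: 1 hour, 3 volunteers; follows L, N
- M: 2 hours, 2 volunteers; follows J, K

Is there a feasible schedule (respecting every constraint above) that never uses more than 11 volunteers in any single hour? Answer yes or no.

Schedule L@1, N@1, J@1, K@1, O@4, M@4: h1:11  h2:11  h3:9  h4:5  h5:2 — peak 11 ≤ 11.

yes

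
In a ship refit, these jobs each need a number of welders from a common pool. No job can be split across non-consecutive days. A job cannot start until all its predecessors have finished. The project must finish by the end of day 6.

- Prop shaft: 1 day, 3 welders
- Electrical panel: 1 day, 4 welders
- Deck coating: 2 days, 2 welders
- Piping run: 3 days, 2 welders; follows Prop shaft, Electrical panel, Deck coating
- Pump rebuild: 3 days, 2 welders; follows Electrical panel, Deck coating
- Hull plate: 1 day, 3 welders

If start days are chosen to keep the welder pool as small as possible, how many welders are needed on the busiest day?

5

Early-start (Prop shaft@1, Electrical panel@1, Deck coating@1, Piping run@3, Pump rebuild@3, Hull plate@1) gives peak 12: d1:12  d2:2  d3:4  d4:4  d5:4  d6:0.
Shift Electrical panel→3, Piping run→4, Pump rebuild→4, Hull plate→2.
Schedule Prop shaft@1, Electrical panel@3, Deck coating@1, Piping run@4, Pump rebuild@4, Hull plate@2: d1:5  d2:5  d3:4  d4:4  d5:4  d6:4 — peak 5.
Total welder-days = 26 over 6 days ⇒ peak ≥ ⌈26/6⌉ = 5, so 5 is optimal.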